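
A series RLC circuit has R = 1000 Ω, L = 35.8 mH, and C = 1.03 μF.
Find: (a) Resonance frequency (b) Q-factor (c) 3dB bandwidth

Step 1 — Resonance condition Im(Z)=0 gives ω₀ = 1/√(LC).
Step 2 — ω₀ = 1/√(0.0358·1.03e-06) = 5208 rad/s.
Step 3 — f₀ = ω₀/(2π) = 828.8 Hz.
Step 4 — Series Q: Q = ω₀L/R = 5208·0.0358/1000 = 0.1864.
Step 5 — 3dB bandwidth: Δω = ω₀/Q = 2.793e+04 rad/s; BW = Δω/(2π) = 4446 Hz.

(a) f₀ = 828.8 Hz  (b) Q = 0.1864  (c) BW = 4446 Hz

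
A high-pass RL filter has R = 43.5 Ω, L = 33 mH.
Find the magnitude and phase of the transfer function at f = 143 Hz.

Step 1 — Angular frequency: ω = 2π·143 = 898.5 rad/s.
Step 2 — Transfer function: H(jω) = jωL/(R + jωL).
Step 3 — Numerator jωL = j·29.65; denominator R + jωL = 43.5 + j29.65.
Step 4 — H = 0.3172 + j0.4654.
Step 5 — Magnitude: |H| = 0.5632 (-5.0 dB); phase: φ = 55.7°.

|H| = 0.5632 (-5.0 dB), φ = 55.7°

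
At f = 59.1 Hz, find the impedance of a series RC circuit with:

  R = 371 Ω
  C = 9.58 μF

Step 1 — Angular frequency: ω = 2π·f = 2π·59.1 = 371.3 rad/s.
Step 2 — Component impedances:
  R: Z = R = 371 Ω
  C: Z = 1/(jωC) = -j/(ω·C) = 0 - j281.1 Ω
Step 3 — Series combination: Z_total = R + C = 371 - j281.1 Ω = 465.5∠-37.2° Ω.

Z = 371 - j281.1 Ω = 465.5∠-37.2° Ω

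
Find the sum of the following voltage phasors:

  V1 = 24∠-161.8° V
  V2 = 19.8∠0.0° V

Step 1 — Convert each phasor to rectangular form:
  V1 = 24·(cos(-161.8°) + j·sin(-161.8°)) = -22.8 - j7.496 V
  V2 = 19.8·(cos(0.0°) + j·sin(0.0°)) = 19.8 V
Step 2 — Sum components: V_total = -2.999 - j7.496 V.
Step 3 — Convert to polar: |V_total| = 8.074 V, ∠V_total = -111.8°.

V_total = 8.074∠-111.8° V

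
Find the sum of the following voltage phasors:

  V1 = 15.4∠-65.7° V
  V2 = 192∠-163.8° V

Step 1 — Convert each phasor to rectangular form:
  V1 = 15.4·(cos(-65.7°) + j·sin(-65.7°)) = 6.337 - j14.04 V
  V2 = 192·(cos(-163.8°) + j·sin(-163.8°)) = -184.4 - j53.57 V
Step 2 — Sum components: V_total = -178 - j67.6 V.
Step 3 — Convert to polar: |V_total| = 190.4 V, ∠V_total = -159.2°.

V_total = 190.4∠-159.2° V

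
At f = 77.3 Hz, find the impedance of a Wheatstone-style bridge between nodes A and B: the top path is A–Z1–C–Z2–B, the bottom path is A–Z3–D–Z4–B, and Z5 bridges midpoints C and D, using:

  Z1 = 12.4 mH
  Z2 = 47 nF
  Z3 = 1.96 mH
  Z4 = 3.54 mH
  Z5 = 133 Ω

Step 1 — Angular frequency: ω = 2π·f = 2π·77.3 = 485.7 rad/s.
Step 2 — Component impedances:
  Z1: Z = jωL = j·485.7·0.0124 = 0 + j6.023 Ω
  Z2: Z = 1/(jωC) = -j/(ω·C) = 0 - j4.381e+04 Ω
  Z3: Z = jωL = j·485.7·0.00196 = 0 + j0.952 Ω
  Z4: Z = jωL = j·485.7·0.00354 = 0 + j1.719 Ω
  Z5: Z = R = 133 Ω
Step 3 — Bridge requires nodal analysis (the Z5 bridge couples midpoints C and D, so the two paths cannot be reduced to a simple series/parallel combination). Setting node B to ground and injecting 1 A at node A, the 3-node admittance system at A, C, D solves to V_A = Z_AB = 0.006801 + j2.671 Ω = 2.671∠89.9° Ω.

Z = 0.006801 + j2.671 Ω = 2.671∠89.9° Ω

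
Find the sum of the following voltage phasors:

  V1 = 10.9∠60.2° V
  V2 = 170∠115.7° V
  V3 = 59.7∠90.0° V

Step 1 — Convert each phasor to rectangular form:
  V1 = 10.9·(cos(60.2°) + j·sin(60.2°)) = 5.417 + j9.459 V
  V2 = 170·(cos(115.7°) + j·sin(115.7°)) = -73.72 + j153.2 V
  V3 = 59.7·(cos(90.0°) + j·sin(90.0°)) = 0 + j59.7 V
Step 2 — Sum components: V_total = -68.31 + j222.3 V.
Step 3 — Convert to polar: |V_total| = 232.6 V, ∠V_total = 107.1°.

V_total = 232.6∠107.1° V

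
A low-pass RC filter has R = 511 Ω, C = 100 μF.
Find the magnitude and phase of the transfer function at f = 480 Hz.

Step 1 — Angular frequency: ω = 2π·480 = 3016 rad/s.
Step 2 — Transfer function: H(jω) = 1/(1 + jωRC).
Step 3 — Denominator: 1 + jωRC = 1 + j·3016·511·0.0001 = 1 + j154.1.
Step 4 — H = 4.21e-05 - j0.006488.
Step 5 — Magnitude: |H| = 0.006489 (-43.8 dB); phase: φ = -89.6°.

|H| = 0.006489 (-43.8 dB), φ = -89.6°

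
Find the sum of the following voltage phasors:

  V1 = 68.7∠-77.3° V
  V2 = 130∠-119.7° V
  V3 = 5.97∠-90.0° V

Step 1 — Convert each phasor to rectangular form:
  V1 = 68.7·(cos(-77.3°) + j·sin(-77.3°)) = 15.1 - j67.02 V
  V2 = 130·(cos(-119.7°) + j·sin(-119.7°)) = -64.41 - j112.9 V
  V3 = 5.97·(cos(-90.0°) + j·sin(-90.0°)) = 0 - j5.97 V
Step 2 — Sum components: V_total = -49.31 - j185.9 V.
Step 3 — Convert to polar: |V_total| = 192.3 V, ∠V_total = -104.9°.

V_total = 192.3∠-104.9° V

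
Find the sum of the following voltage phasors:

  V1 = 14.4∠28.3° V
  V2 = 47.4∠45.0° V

Step 1 — Convert each phasor to rectangular form:
  V1 = 14.4·(cos(28.3°) + j·sin(28.3°)) = 12.68 + j6.827 V
  V2 = 47.4·(cos(45.0°) + j·sin(45.0°)) = 33.52 + j33.52 V
Step 2 — Sum components: V_total = 46.2 + j40.34 V.
Step 3 — Convert to polar: |V_total| = 61.33 V, ∠V_total = 41.1°.

V_total = 61.33∠41.1° V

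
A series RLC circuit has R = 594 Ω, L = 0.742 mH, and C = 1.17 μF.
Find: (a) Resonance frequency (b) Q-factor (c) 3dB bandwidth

Step 1 — Resonance: ω₀ = 1/√(LC) = 1/√(0.000742·1.17e-06) = 3.394e+04 rad/s.
Step 2 — f₀ = ω₀/(2π) = 5402 Hz.
Step 3 — Series Q: Q = ω₀L/R = 3.394e+04·0.000742/594 = 0.0424.
Step 4 — Bandwidth: Δω = ω₀/Q = 8.005e+05 rad/s; BW = Δω/(2π) = 1.274e+05 Hz.

(a) f₀ = 5402 Hz  (b) Q = 0.0424  (c) BW = 1.274e+05 Hz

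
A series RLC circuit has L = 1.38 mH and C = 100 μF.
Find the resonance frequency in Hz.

Step 1 — Resonance condition Im(Z)=0 gives ω₀ = 1/√(LC).
Step 2 — ω₀ = 1/√(0.00138·0.0001) = 2692 rad/s.
Step 3 — f₀ = ω₀/(2π) = 428.4 Hz.

f₀ = 428.4 Hz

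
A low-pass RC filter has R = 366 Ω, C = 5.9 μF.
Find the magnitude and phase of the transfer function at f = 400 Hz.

Step 1 — Angular frequency: ω = 2π·400 = 2513 rad/s.
Step 2 — Transfer function: H(jω) = 1/(1 + jωRC).
Step 3 — Denominator: 1 + jωRC = 1 + j·2513·366·5.9e-06 = 1 + j5.427.
Step 4 — H = 0.03284 - j0.1782.
Step 5 — Magnitude: |H| = 0.1812 (-14.8 dB); phase: φ = -79.6°.

|H| = 0.1812 (-14.8 dB), φ = -79.6°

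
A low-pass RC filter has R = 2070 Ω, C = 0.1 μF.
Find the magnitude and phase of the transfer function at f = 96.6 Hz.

Step 1 — Angular frequency: ω = 2π·96.6 = 607 rad/s.
Step 2 — Transfer function: H(jω) = 1/(1 + jωRC).
Step 3 — Denominator: 1 + jωRC = 1 + j·607·2070·1e-07 = 1 + j0.1256.
Step 4 — H = 0.9845 - j0.1237.
Step 5 — Magnitude: |H| = 0.9922 (-0.1 dB); phase: φ = -7.2°.

|H| = 0.9922 (-0.1 dB), φ = -7.2°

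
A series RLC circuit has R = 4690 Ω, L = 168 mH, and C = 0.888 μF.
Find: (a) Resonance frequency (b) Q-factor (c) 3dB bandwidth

Step 1 — Resonance: ω₀ = 1/√(LC) = 1/√(0.168·8.88e-07) = 2589 rad/s.
Step 2 — f₀ = ω₀/(2π) = 412.1 Hz.
Step 3 — Series Q: Q = ω₀L/R = 2589·0.168/4690 = 0.09274.
Step 4 — Bandwidth: Δω = ω₀/Q = 2.792e+04 rad/s; BW = Δω/(2π) = 4443 Hz.

(a) f₀ = 412.1 Hz  (b) Q = 0.09274  (c) BW = 4443 Hz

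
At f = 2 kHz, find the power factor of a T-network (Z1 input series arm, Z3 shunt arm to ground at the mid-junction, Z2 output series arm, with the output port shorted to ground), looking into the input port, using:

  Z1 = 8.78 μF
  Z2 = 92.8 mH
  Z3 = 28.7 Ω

Step 1 — Angular frequency: ω = 2π·f = 2π·2000 = 1.257e+04 rad/s.
Step 2 — Component impedances:
  Z1: Z = 1/(jωC) = -j/(ω·C) = 0 - j9.063 Ω
  Z2: Z = jωL = j·1.257e+04·0.0928 = 0 + j1166 Ω
  Z3: Z = R = 28.7 Ω
Step 3 — With the output port shorted to ground, the output series arm Z2 runs from the junction to ground; the shunt arm Z3 also runs from the junction to ground. They appear in parallel: Z3 || Z2 = 28.68 + j0.7059 Ω.
Step 4 — Series with input arm Z1: Z_in = Z1 + (Z3 || Z2) = 28.68 - j8.358 Ω = 29.88∠-16.2° Ω.
Step 5 — Power factor: PF = cos(φ) = Re(Z)/|Z| = 28.683/29.875 = 0.9601.
Step 6 — Type: Im(Z) = -8.358 ⇒ leading (phase φ = -16.2°).

PF = 0.9601 (leading, φ = -16.2°)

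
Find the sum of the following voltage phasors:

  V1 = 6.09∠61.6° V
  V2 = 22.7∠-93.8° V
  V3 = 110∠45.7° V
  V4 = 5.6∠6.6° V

Step 1 — Convert each phasor to rectangular form:
  V1 = 6.09·(cos(61.6°) + j·sin(61.6°)) = 2.897 + j5.357 V
  V2 = 22.7·(cos(-93.8°) + j·sin(-93.8°)) = -1.504 - j22.65 V
  V3 = 110·(cos(45.7°) + j·sin(45.7°)) = 76.83 + j78.73 V
  V4 = 5.6·(cos(6.6°) + j·sin(6.6°)) = 5.563 + j0.6436 V
Step 2 — Sum components: V_total = 83.78 + j62.08 V.
Step 3 — Convert to polar: |V_total| = 104.3 V, ∠V_total = 36.5°.

V_total = 104.3∠36.5° V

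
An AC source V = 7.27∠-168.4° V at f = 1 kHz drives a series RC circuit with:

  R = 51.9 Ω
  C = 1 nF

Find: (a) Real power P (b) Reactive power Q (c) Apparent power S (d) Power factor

Step 1 — Angular frequency: ω = 2π·f = 2π·1000 = 6283 rad/s.
Step 2 — Component impedances:
  R: Z = R = 51.9 Ω
  C: Z = 1/(jωC) = -j/(ω·C) = 0 - j1.592e+05 Ω
Step 3 — Series combination: Z_total = R + C = 51.9 - j1.592e+05 Ω = 1.592e+05∠-90.0° Ω.
Step 4 — Source phasor: V = 7.27∠-168.4° V = -7.122 - j1.462 V.
Step 5 — Current: I = V / Z = 9.17e-06 - j4.475e-05 A = 4.568e-05∠-78.4° A.
Step 6 — Complex power: S = V·I* = 1.083e-07 - j0.0003321 VA.
Step 7 — Real power: P = Re(S) = 1.083e-07 W.
Step 8 — Reactive power: Q = Im(S) = -0.0003321 VAR.
Step 9 — Apparent power: |S| = 0.0003321 VA.
Step 10 — Power factor: PF = P/|S| = 0.0003261 (leading).

(a) P = 1.083e-07 W  (b) Q = -0.0003321 VAR  (c) S = 0.0003321 VA  (d) PF = 0.0003261 (leading)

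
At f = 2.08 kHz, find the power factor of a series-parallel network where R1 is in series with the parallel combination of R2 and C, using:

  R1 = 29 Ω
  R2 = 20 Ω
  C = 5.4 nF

Step 1 — Angular frequency: ω = 2π·f = 2π·2080 = 1.307e+04 rad/s.
Step 2 — Component impedances:
  R1: Z = R = 29 Ω
  R2: Z = R = 20 Ω
  C: Z = 1/(jωC) = -j/(ω·C) = 0 - j1.417e+04 Ω
Step 3 — Parallel branch: R2 || C = 1/(1/R2 + 1/C) = 20 - j0.02823 Ω.
Step 4 — Series with R1: Z_total = R1 + (R2 || C) = 49 - j0.02823 Ω = 49∠-0.0° Ω.
Step 5 — Power factor: PF = cos(φ) = Re(Z)/|Z| = 49/49 = 1.
Step 6 — Type: Im(Z) = -0.02823 ⇒ leading (phase φ = -0.0°).

PF = 1 (leading, φ = -0.0°)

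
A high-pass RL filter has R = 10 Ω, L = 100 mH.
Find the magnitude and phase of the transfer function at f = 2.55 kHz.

Step 1 — Angular frequency: ω = 2π·2550 = 1.602e+04 rad/s.
Step 2 — Transfer function: H(jω) = jωL/(R + jωL).
Step 3 — Numerator jωL = j·1602; denominator R + jωL = 10 + j1602.
Step 4 — H = 1 + j0.006241.
Step 5 — Magnitude: |H| = 1 (-0.0 dB); phase: φ = 0.4°.

|H| = 1 (-0.0 dB), φ = 0.4°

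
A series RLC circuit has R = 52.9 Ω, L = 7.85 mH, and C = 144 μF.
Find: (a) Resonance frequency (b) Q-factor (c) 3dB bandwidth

Step 1 — Resonance: ω₀ = 1/√(LC) = 1/√(0.00785·0.000144) = 940.6 rad/s.
Step 2 — f₀ = ω₀/(2π) = 149.7 Hz.
Step 3 — Series Q: Q = ω₀L/R = 940.6·0.00785/52.9 = 0.1396.
Step 4 — Bandwidth: Δω = ω₀/Q = 6739 rad/s; BW = Δω/(2π) = 1073 Hz.

(a) f₀ = 149.7 Hz  (b) Q = 0.1396  (c) BW = 1073 Hz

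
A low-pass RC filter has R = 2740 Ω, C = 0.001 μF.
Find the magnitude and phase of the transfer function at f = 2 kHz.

Step 1 — Angular frequency: ω = 2π·2000 = 1.257e+04 rad/s.
Step 2 — Transfer function: H(jω) = 1/(1 + jωRC).
Step 3 — Denominator: 1 + jωRC = 1 + j·1.257e+04·2740·1e-09 = 1 + j0.03443.
Step 4 — H = 0.9988 - j0.03439.
Step 5 — Magnitude: |H| = 0.9994 (-0.0 dB); phase: φ = -2.0°.

|H| = 0.9994 (-0.0 dB), φ = -2.0°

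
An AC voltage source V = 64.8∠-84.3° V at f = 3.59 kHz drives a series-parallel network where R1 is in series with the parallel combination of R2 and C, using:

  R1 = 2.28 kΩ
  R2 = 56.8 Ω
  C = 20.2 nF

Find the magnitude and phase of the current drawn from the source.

Step 1 — Angular frequency: ω = 2π·f = 2π·3590 = 2.256e+04 rad/s.
Step 2 — Component impedances:
  R1: Z = R = 2280 Ω
  R2: Z = R = 56.8 Ω
  C: Z = 1/(jωC) = -j/(ω·C) = 0 - j2195 Ω
Step 3 — Parallel branch: R2 || C = 1/(1/R2 + 1/C) = 56.76 - j1.469 Ω.
Step 4 — Series with R1: Z_total = R1 + (R2 || C) = 2337 - j1.469 Ω = 2337∠-0.0° Ω.
Step 5 — Source phasor: V = 64.8∠-84.3° V = 6.436 - j64.48 V.
Step 6 — Ohm's law: I = V / Z_total = (6.436 - j64.48) / (2337 - j1.469) = 0.002772 - j0.02759 A.
Step 7 — Convert to polar: |I| = 0.02773 A, ∠I = -84.3°.

I = 0.02773∠-84.3° A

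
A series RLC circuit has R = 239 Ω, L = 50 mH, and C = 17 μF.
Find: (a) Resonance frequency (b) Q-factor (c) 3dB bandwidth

Step 1 — Resonance condition Im(Z)=0 gives ω₀ = 1/√(LC).
Step 2 — ω₀ = 1/√(0.05·1.7e-05) = 1085 rad/s.
Step 3 — f₀ = ω₀/(2π) = 172.6 Hz.
Step 4 — Series Q: Q = ω₀L/R = 1085·0.05/239 = 0.2269.
Step 5 — 3dB bandwidth: Δω = ω₀/Q = 4780 rad/s; BW = Δω/(2π) = 760.8 Hz.

(a) f₀ = 172.6 Hz  (b) Q = 0.2269  (c) BW = 760.8 Hz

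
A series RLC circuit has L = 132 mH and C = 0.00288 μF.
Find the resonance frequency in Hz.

Step 1 — Resonance condition Im(Z)=0 gives ω₀ = 1/√(LC).
Step 2 — ω₀ = 1/√(0.132·2.88e-09) = 5.129e+04 rad/s.
Step 3 — f₀ = ω₀/(2π) = 8163 Hz.

f₀ = 8163 Hz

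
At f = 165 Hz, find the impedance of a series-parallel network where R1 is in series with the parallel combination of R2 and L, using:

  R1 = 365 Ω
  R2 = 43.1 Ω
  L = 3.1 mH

Step 1 — Angular frequency: ω = 2π·f = 2π·165 = 1037 rad/s.
Step 2 — Component impedances:
  R1: Z = R = 365 Ω
  R2: Z = R = 43.1 Ω
  L: Z = jωL = j·1037·0.0031 = 0 + j3.214 Ω
Step 3 — Parallel branch: R2 || L = 1/(1/R2 + 1/L) = 0.2383 + j3.196 Ω.
Step 4 — Series with R1: Z_total = R1 + (R2 || L) = 365.2 + j3.196 Ω = 365.3∠0.5° Ω.

Z = 365.2 + j3.196 Ω = 365.3∠0.5° Ω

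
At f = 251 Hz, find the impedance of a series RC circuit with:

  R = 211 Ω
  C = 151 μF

Step 1 — Angular frequency: ω = 2π·f = 2π·251 = 1577 rad/s.
Step 2 — Component impedances:
  R: Z = R = 211 Ω
  C: Z = 1/(jωC) = -j/(ω·C) = 0 - j4.199 Ω
Step 3 — Series combination: Z_total = R + C = 211 - j4.199 Ω = 211∠-1.1° Ω.

Z = 211 - j4.199 Ω = 211∠-1.1° Ω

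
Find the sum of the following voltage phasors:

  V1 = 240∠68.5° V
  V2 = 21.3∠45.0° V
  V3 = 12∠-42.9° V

Step 1 — Convert each phasor to rectangular form:
  V1 = 240·(cos(68.5°) + j·sin(68.5°)) = 87.96 + j223.3 V
  V2 = 21.3·(cos(45.0°) + j·sin(45.0°)) = 15.06 + j15.06 V
  V3 = 12·(cos(-42.9°) + j·sin(-42.9°)) = 8.791 - j8.169 V
Step 2 — Sum components: V_total = 111.8 + j230.2 V.
Step 3 — Convert to polar: |V_total| = 255.9 V, ∠V_total = 64.1°.

V_total = 255.9∠64.1° V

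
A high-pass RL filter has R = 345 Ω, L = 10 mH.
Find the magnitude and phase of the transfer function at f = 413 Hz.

Step 1 — Angular frequency: ω = 2π·413 = 2595 rad/s.
Step 2 — Transfer function: H(jω) = jωL/(R + jωL).
Step 3 — Numerator jωL = j·25.95; denominator R + jωL = 345 + j25.95.
Step 4 — H = 0.005626 + j0.07479.
Step 5 — Magnitude: |H| = 0.075 (-22.5 dB); phase: φ = 85.7°.

|H| = 0.075 (-22.5 dB), φ = 85.7°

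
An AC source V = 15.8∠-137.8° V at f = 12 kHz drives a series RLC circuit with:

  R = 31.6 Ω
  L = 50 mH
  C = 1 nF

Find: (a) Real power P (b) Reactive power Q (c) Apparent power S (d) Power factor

Step 1 — Angular frequency: ω = 2π·f = 2π·1.2e+04 = 7.54e+04 rad/s.
Step 2 — Component impedances:
  R: Z = R = 31.6 Ω
  L: Z = jωL = j·7.54e+04·0.05 = 0 + j3770 Ω
  C: Z = 1/(jωC) = -j/(ω·C) = 0 - j1.326e+04 Ω
Step 3 — Series combination: Z_total = R + L + C = 31.6 - j9493 Ω = 9493∠-89.8° Ω.
Step 4 — Source phasor: V = 15.8∠-137.8° V = -11.7 - j10.61 V.
Step 5 — Current: I = V / Z = 0.001114 - j0.001237 A = 0.001664∠-48.0° A.
Step 6 — Complex power: S = V·I* = 8.754e-05 - j0.0263 VA.
Step 7 — Real power: P = Re(S) = 8.754e-05 W.
Step 8 — Reactive power: Q = Im(S) = -0.0263 VAR.
Step 9 — Apparent power: |S| = 0.0263 VA.
Step 10 — Power factor: PF = P/|S| = 0.003329 (leading).

(a) P = 8.754e-05 W  (b) Q = -0.0263 VAR  (c) S = 0.0263 VA  (d) PF = 0.003329 (leading)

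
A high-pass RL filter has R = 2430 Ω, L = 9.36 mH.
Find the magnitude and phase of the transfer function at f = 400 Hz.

Step 1 — Angular frequency: ω = 2π·400 = 2513 rad/s.
Step 2 — Transfer function: H(jω) = jωL/(R + jωL).
Step 3 — Numerator jωL = j·23.52; denominator R + jωL = 2430 + j23.52.
Step 4 — H = 9.371e-05 + j0.00968.
Step 5 — Magnitude: |H| = 0.00968 (-40.3 dB); phase: φ = 89.4°.

|H| = 0.00968 (-40.3 dB), φ = 89.4°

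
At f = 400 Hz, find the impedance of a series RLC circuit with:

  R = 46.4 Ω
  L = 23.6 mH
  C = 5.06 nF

Step 1 — Angular frequency: ω = 2π·f = 2π·400 = 2513 rad/s.
Step 2 — Component impedances:
  R: Z = R = 46.4 Ω
  L: Z = jωL = j·2513·0.0236 = 0 + j59.31 Ω
  C: Z = 1/(jωC) = -j/(ω·C) = 0 - j7.863e+04 Ω
Step 3 — Series combination: Z_total = R + L + C = 46.4 - j7.857e+04 Ω = 7.857e+04∠-90.0° Ω.

Z = 46.4 - j7.857e+04 Ω = 7.857e+04∠-90.0° Ω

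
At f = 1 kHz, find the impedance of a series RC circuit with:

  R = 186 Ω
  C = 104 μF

Step 1 — Angular frequency: ω = 2π·f = 2π·1000 = 6283 rad/s.
Step 2 — Component impedances:
  R: Z = R = 186 Ω
  C: Z = 1/(jωC) = -j/(ω·C) = 0 - j1.53 Ω
Step 3 — Series combination: Z_total = R + C = 186 - j1.53 Ω = 186∠-0.5° Ω.

Z = 186 - j1.53 Ω = 186∠-0.5° Ω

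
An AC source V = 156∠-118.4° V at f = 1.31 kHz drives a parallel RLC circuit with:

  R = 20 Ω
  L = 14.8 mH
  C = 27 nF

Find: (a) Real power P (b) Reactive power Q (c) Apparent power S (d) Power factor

Step 1 — Angular frequency: ω = 2π·f = 2π·1310 = 8231 rad/s.
Step 2 — Component impedances:
  R: Z = R = 20 Ω
  L: Z = jωL = j·8231·0.0148 = 0 + j121.8 Ω
  C: Z = 1/(jωC) = -j/(ω·C) = 0 - j4500 Ω
Step 3 — Parallel combination: 1/Z_total = 1/R + 1/L + 1/C; Z_total = 19.5 + j3.115 Ω = 19.75∠9.1° Ω.
Step 4 — Source phasor: V = 156∠-118.4° V = -74.2 - j137.2 V.
Step 5 — Current: I = V / Z = -4.806 - j6.269 A = 7.899∠-127.5° A.
Step 6 — Complex power: S = V·I* = 1217 + j194.4 VA.
Step 7 — Real power: P = Re(S) = 1217 W.
Step 8 — Reactive power: Q = Im(S) = 194.4 VAR.
Step 9 — Apparent power: |S| = 1232 VA.
Step 10 — Power factor: PF = P/|S| = 0.9875 (lagging).

(a) P = 1217 W  (b) Q = 194.4 VAR  (c) S = 1232 VA  (d) PF = 0.9875 (lagging)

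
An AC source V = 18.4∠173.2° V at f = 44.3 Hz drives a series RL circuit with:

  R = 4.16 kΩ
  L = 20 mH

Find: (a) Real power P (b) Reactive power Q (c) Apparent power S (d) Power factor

Step 1 — Angular frequency: ω = 2π·f = 2π·44.3 = 278.3 rad/s.
Step 2 — Component impedances:
  R: Z = R = 4160 Ω
  L: Z = jωL = j·278.3·0.02 = 0 + j5.567 Ω
Step 3 — Series combination: Z_total = R + L = 4160 + j5.567 Ω = 4160∠0.1° Ω.
Step 4 — Source phasor: V = 18.4∠173.2° V = -18.27 + j2.179 V.
Step 5 — Current: I = V / Z = -0.004391 + j0.0005296 A = 0.004423∠173.1° A.
Step 6 — Complex power: S = V·I* = 0.08138 + j0.0001089 VA.
Step 7 — Real power: P = Re(S) = 0.08138 W.
Step 8 — Reactive power: Q = Im(S) = 0.0001089 VAR.
Step 9 — Apparent power: |S| = 0.08138 VA.
Step 10 — Power factor: PF = P/|S| = 1 (lagging).

(a) P = 0.08138 W  (b) Q = 0.0001089 VAR  (c) S = 0.08138 VA  (d) PF = 1 (lagging)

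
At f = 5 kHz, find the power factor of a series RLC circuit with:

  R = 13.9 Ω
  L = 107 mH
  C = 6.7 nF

Step 1 — Angular frequency: ω = 2π·f = 2π·5000 = 3.142e+04 rad/s.
Step 2 — Component impedances:
  R: Z = R = 13.9 Ω
  L: Z = jωL = j·3.142e+04·0.107 = 0 + j3362 Ω
  C: Z = 1/(jωC) = -j/(ω·C) = 0 - j4751 Ω
Step 3 — Series combination: Z_total = R + L + C = 13.9 - j1389 Ω = 1389∠-89.4° Ω.
Step 4 — Power factor: PF = cos(φ) = Re(Z)/|Z| = 13.9/1389.5 = 0.01.
Step 5 — Type: Im(Z) = -1389 ⇒ leading (phase φ = -89.4°).

PF = 0.01 (leading, φ = -89.4°)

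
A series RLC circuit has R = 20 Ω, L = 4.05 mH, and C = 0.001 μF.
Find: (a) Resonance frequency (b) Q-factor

Step 1 — Resonance condition Im(Z)=0 gives ω₀ = 1/√(LC).
Step 2 — ω₀ = 1/√(0.00405·1e-09) = 4.969e+05 rad/s.
Step 3 — f₀ = ω₀/(2π) = 7.908e+04 Hz.
Step 4 — Series Q: Q = ω₀L/R = 4.969e+05·0.00405/20 = 100.6.

(a) f₀ = 7.908e+04 Hz  (b) Q = 100.6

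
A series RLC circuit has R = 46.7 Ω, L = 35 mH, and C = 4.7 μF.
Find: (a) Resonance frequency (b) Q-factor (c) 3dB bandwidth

Step 1 — Resonance: ω₀ = 1/√(LC) = 1/√(0.035·4.7e-06) = 2466 rad/s.
Step 2 — f₀ = ω₀/(2π) = 392.4 Hz.
Step 3 — Series Q: Q = ω₀L/R = 2466·0.035/46.7 = 1.848.
Step 4 — Bandwidth: Δω = ω₀/Q = 1334 rad/s; BW = Δω/(2π) = 212.4 Hz.

(a) f₀ = 392.4 Hz  (b) Q = 1.848  (c) BW = 212.4 Hz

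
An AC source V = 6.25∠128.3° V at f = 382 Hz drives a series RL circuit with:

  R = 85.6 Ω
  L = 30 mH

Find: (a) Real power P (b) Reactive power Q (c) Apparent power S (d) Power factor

Step 1 — Angular frequency: ω = 2π·f = 2π·382 = 2400 rad/s.
Step 2 — Component impedances:
  R: Z = R = 85.6 Ω
  L: Z = jωL = j·2400·0.03 = 0 + j72.01 Ω
Step 3 — Series combination: Z_total = R + L = 85.6 + j72.01 Ω = 111.9∠40.1° Ω.
Step 4 — Source phasor: V = 6.25∠128.3° V = -3.874 + j4.905 V.
Step 5 — Current: I = V / Z = 0.001726 + j0.05585 A = 0.05587∠88.2° A.
Step 6 — Complex power: S = V·I* = 0.2672 + j0.2248 VA.
Step 7 — Real power: P = Re(S) = 0.2672 W.
Step 8 — Reactive power: Q = Im(S) = 0.2248 VAR.
Step 9 — Apparent power: |S| = 0.3492 VA.
Step 10 — Power factor: PF = P/|S| = 0.7653 (lagging).

(a) P = 0.2672 W  (b) Q = 0.2248 VAR  (c) S = 0.3492 VA  (d) PF = 0.7653 (lagging)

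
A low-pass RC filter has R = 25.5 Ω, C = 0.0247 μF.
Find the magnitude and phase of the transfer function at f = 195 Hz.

Step 1 — Angular frequency: ω = 2π·195 = 1225 rad/s.
Step 2 — Transfer function: H(jω) = 1/(1 + jωRC).
Step 3 — Denominator: 1 + jωRC = 1 + j·1225·25.5·2.47e-08 = 1 + j0.0007717.
Step 4 — H = 1 - j0.0007717.
Step 5 — Magnitude: |H| = 1 (-0.0 dB); phase: φ = -0.0°.

|H| = 1 (-0.0 dB), φ = -0.0°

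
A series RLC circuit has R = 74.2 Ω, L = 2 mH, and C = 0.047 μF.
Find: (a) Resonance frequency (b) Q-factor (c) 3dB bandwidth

Step 1 — Resonance: ω₀ = 1/√(LC) = 1/√(0.002·4.7e-08) = 1.031e+05 rad/s.
Step 2 — f₀ = ω₀/(2π) = 1.642e+04 Hz.
Step 3 — Series Q: Q = ω₀L/R = 1.031e+05·0.002/74.2 = 2.78.
Step 4 — Bandwidth: Δω = ω₀/Q = 3.71e+04 rad/s; BW = Δω/(2π) = 5905 Hz.

(a) f₀ = 1.642e+04 Hz  (b) Q = 2.78  (c) BW = 5905 Hz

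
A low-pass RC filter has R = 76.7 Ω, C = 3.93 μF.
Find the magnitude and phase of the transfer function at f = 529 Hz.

Step 1 — Angular frequency: ω = 2π·529 = 3324 rad/s.
Step 2 — Transfer function: H(jω) = 1/(1 + jωRC).
Step 3 — Denominator: 1 + jωRC = 1 + j·3324·76.7·3.93e-06 = 1 + j1.002.
Step 4 — H = 0.4991 - j0.5.
Step 5 — Magnitude: |H| = 0.7064 (-3.0 dB); phase: φ = -45.1°.

|H| = 0.7064 (-3.0 dB), φ = -45.1°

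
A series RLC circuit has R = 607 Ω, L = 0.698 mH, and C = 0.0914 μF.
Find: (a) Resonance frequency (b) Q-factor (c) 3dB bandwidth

Step 1 — Resonance condition Im(Z)=0 gives ω₀ = 1/√(LC).
Step 2 — ω₀ = 1/√(0.000698·9.14e-08) = 1.252e+05 rad/s.
Step 3 — f₀ = ω₀/(2π) = 1.993e+04 Hz.
Step 4 — Series Q: Q = ω₀L/R = 1.252e+05·0.000698/607 = 0.144.
Step 5 — 3dB bandwidth: Δω = ω₀/Q = 8.696e+05 rad/s; BW = Δω/(2π) = 1.384e+05 Hz.

(a) f₀ = 1.993e+04 Hz  (b) Q = 0.144  (c) BW = 1.384e+05 Hz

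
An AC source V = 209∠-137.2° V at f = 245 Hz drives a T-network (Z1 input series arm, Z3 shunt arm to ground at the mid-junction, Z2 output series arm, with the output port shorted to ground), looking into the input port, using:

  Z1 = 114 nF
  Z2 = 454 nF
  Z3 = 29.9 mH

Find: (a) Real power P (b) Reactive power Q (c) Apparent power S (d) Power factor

Step 1 — Angular frequency: ω = 2π·f = 2π·245 = 1539 rad/s.
Step 2 — Component impedances:
  Z1: Z = 1/(jωC) = -j/(ω·C) = 0 - j5698 Ω
  Z2: Z = 1/(jωC) = -j/(ω·C) = 0 - j1431 Ω
  Z3: Z = jωL = j·1539·0.0299 = 0 + j46.03 Ω
Step 3 — With the output port shorted to ground, the output series arm Z2 runs from the junction to ground; the shunt arm Z3 also runs from the junction to ground. They appear in parallel: Z3 || Z2 = 0 + j47.56 Ω.
Step 4 — Series with input arm Z1: Z_in = Z1 + (Z3 || Z2) = 0 - j5651 Ω = 5651∠-90.0° Ω.
Step 5 — Source phasor: V = 209∠-137.2° V = -153.3 - j142 V.
Step 6 — Current: I = V / Z = 0.02513 - j0.02714 A = 0.03699∠-47.2° A.
Step 7 — Complex power: S = V·I* = 0 - j7.73 VA.
Step 8 — Real power: P = Re(S) = 0 W.
Step 9 — Reactive power: Q = Im(S) = -7.73 VAR.
Step 10 — Apparent power: |S| = 7.73 VA.
Step 11 — Power factor: PF = P/|S| = 0 (leading).

(a) P = 0 W  (b) Q = -7.73 VAR  (c) S = 7.73 VA  (d) PF = 0 (leading)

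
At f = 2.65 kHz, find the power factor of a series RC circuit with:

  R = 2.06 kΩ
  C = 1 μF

Step 1 — Angular frequency: ω = 2π·f = 2π·2650 = 1.665e+04 rad/s.
Step 2 — Component impedances:
  R: Z = R = 2060 Ω
  C: Z = 1/(jωC) = -j/(ω·C) = 0 - j60.06 Ω
Step 3 — Series combination: Z_total = R + C = 2060 - j60.06 Ω = 2061∠-1.7° Ω.
Step 4 — Power factor: PF = cos(φ) = Re(Z)/|Z| = 2060/2060.9 = 0.9996.
Step 5 — Type: Im(Z) = -60.06 ⇒ leading (phase φ = -1.7°).

PF = 0.9996 (leading, φ = -1.7°)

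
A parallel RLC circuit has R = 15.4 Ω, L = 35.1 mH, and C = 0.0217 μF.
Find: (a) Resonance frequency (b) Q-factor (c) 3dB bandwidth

Step 1 — Resonance: ω₀ = 1/√(LC) = 1/√(0.0351·2.17e-08) = 3.623e+04 rad/s.
Step 2 — f₀ = ω₀/(2π) = 5767 Hz.
Step 3 — Parallel Q: Q = R/(ω₀L) = 15.4/(3.623e+04·0.0351) = 0.01211.
Step 4 — Bandwidth: Δω = ω₀/Q = 2.992e+06 rad/s; BW = Δω/(2π) = 4.763e+05 Hz.

(a) f₀ = 5767 Hz  (b) Q = 0.01211  (c) BW = 4.763e+05 Hz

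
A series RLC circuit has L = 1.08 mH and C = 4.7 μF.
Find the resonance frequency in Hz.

Step 1 — Resonance condition Im(Z)=0 gives ω₀ = 1/√(LC).
Step 2 — ω₀ = 1/√(0.00108·4.7e-06) = 1.404e+04 rad/s.
Step 3 — f₀ = ω₀/(2π) = 2234 Hz.

f₀ = 2234 Hz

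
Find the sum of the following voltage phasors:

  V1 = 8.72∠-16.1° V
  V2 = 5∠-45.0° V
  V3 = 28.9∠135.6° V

Step 1 — Convert each phasor to rectangular form:
  V1 = 8.72·(cos(-16.1°) + j·sin(-16.1°)) = 8.378 - j2.418 V
  V2 = 5·(cos(-45.0°) + j·sin(-45.0°)) = 3.536 - j3.536 V
  V3 = 28.9·(cos(135.6°) + j·sin(135.6°)) = -20.65 + j20.22 V
Step 2 — Sum components: V_total = -8.735 + j14.27 V.
Step 3 — Convert to polar: |V_total| = 16.73 V, ∠V_total = 121.5°.

V_total = 16.73∠121.5° V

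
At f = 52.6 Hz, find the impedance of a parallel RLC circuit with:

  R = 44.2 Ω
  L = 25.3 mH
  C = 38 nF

Step 1 — Angular frequency: ω = 2π·f = 2π·52.6 = 330.5 rad/s.
Step 2 — Component impedances:
  R: Z = R = 44.2 Ω
  L: Z = jωL = j·330.5·0.0253 = 0 + j8.362 Ω
  C: Z = 1/(jωC) = -j/(ω·C) = 0 - j7.963e+04 Ω
Step 3 — Parallel combination: 1/Z_total = 1/R + 1/L + 1/C; Z_total = 1.527 + j8.073 Ω = 8.217∠79.3° Ω.

Z = 1.527 + j8.073 Ω = 8.217∠79.3° Ω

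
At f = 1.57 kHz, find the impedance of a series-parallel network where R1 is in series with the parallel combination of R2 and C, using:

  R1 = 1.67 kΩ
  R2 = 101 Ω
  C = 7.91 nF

Step 1 — Angular frequency: ω = 2π·f = 2π·1570 = 9865 rad/s.
Step 2 — Component impedances:
  R1: Z = R = 1670 Ω
  R2: Z = R = 101 Ω
  C: Z = 1/(jωC) = -j/(ω·C) = 0 - j1.282e+04 Ω
Step 3 — Parallel branch: R2 || C = 1/(1/R2 + 1/C) = 101 - j0.7959 Ω.
Step 4 — Series with R1: Z_total = R1 + (R2 || C) = 1771 - j0.7959 Ω = 1771∠-0.0° Ω.

Z = 1771 - j0.7959 Ω = 1771∠-0.0° Ω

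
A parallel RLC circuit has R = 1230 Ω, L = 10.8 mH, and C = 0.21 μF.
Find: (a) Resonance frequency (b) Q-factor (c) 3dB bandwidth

Step 1 — Resonance: ω₀ = 1/√(LC) = 1/√(0.0108·2.1e-07) = 2.1e+04 rad/s.
Step 2 — f₀ = ω₀/(2π) = 3342 Hz.
Step 3 — Parallel Q: Q = R/(ω₀L) = 1230/(2.1e+04·0.0108) = 5.424.
Step 4 — Bandwidth: Δω = ω₀/Q = 3871 rad/s; BW = Δω/(2π) = 616.2 Hz.

(a) f₀ = 3342 Hz  (b) Q = 5.424  (c) BW = 616.2 Hz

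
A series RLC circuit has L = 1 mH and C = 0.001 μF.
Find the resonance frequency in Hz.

Step 1 — Resonance condition Im(Z)=0 gives ω₀ = 1/√(LC).
Step 2 — ω₀ = 1/√(0.001·1e-09) = 1e+06 rad/s.
Step 3 — f₀ = ω₀/(2π) = 1.592e+05 Hz.

f₀ = 1.592e+05 Hz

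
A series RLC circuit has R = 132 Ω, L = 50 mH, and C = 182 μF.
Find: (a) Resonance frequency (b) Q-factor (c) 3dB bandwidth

Step 1 — Resonance condition Im(Z)=0 gives ω₀ = 1/√(LC).
Step 2 — ω₀ = 1/√(0.05·0.000182) = 331.5 rad/s.
Step 3 — f₀ = ω₀/(2π) = 52.76 Hz.
Step 4 — Series Q: Q = ω₀L/R = 331.5·0.05/132 = 0.1256.
Step 5 — 3dB bandwidth: Δω = ω₀/Q = 2640 rad/s; BW = Δω/(2π) = 420.2 Hz.

(a) f₀ = 52.76 Hz  (b) Q = 0.1256  (c) BW = 420.2 Hz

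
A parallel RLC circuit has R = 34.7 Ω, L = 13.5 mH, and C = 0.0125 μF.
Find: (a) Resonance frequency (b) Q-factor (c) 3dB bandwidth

Step 1 — Resonance: ω₀ = 1/√(LC) = 1/√(0.0135·1.25e-08) = 7.698e+04 rad/s.
Step 2 — f₀ = ω₀/(2π) = 1.225e+04 Hz.
Step 3 — Parallel Q: Q = R/(ω₀L) = 34.7/(7.698e+04·0.0135) = 0.03339.
Step 4 — Bandwidth: Δω = ω₀/Q = 2.305e+06 rad/s; BW = Δω/(2π) = 3.669e+05 Hz.

(a) f₀ = 1.225e+04 Hz  (b) Q = 0.03339  (c) BW = 3.669e+05 Hz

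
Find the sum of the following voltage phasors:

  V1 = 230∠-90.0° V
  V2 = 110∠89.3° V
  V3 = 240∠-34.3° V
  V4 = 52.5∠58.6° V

Step 1 — Convert each phasor to rectangular form:
  V1 = 230·(cos(-90.0°) + j·sin(-90.0°)) = 0 - j230 V
  V2 = 110·(cos(89.3°) + j·sin(89.3°)) = 1.344 + j110 V
  V3 = 240·(cos(-34.3°) + j·sin(-34.3°)) = 198.3 - j135.2 V
  V4 = 52.5·(cos(58.6°) + j·sin(58.6°)) = 27.35 + j44.81 V
Step 2 — Sum components: V_total = 227 - j210.4 V.
Step 3 — Convert to polar: |V_total| = 309.5 V, ∠V_total = -42.8°.

V_total = 309.5∠-42.8° V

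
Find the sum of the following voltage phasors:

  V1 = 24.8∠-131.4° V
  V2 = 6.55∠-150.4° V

Step 1 — Convert each phasor to rectangular form:
  V1 = 24.8·(cos(-131.4°) + j·sin(-131.4°)) = -16.4 - j18.6 V
  V2 = 6.55·(cos(-150.4°) + j·sin(-150.4°)) = -5.695 - j3.235 V
Step 2 — Sum components: V_total = -22.1 - j21.84 V.
Step 3 — Convert to polar: |V_total| = 31.07 V, ∠V_total = -135.3°.

V_total = 31.07∠-135.3° V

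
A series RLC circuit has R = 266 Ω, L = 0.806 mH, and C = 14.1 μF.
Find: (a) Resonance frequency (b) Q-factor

Step 1 — Resonance condition Im(Z)=0 gives ω₀ = 1/√(LC).
Step 2 — ω₀ = 1/√(0.000806·1.41e-05) = 9380 rad/s.
Step 3 — f₀ = ω₀/(2π) = 1493 Hz.
Step 4 — Series Q: Q = ω₀L/R = 9380·0.000806/266 = 0.02842.

(a) f₀ = 1493 Hz  (b) Q = 0.02842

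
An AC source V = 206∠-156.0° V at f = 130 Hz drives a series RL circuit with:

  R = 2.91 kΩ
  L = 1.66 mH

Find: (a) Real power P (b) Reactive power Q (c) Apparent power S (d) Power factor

Step 1 — Angular frequency: ω = 2π·f = 2π·130 = 816.8 rad/s.
Step 2 — Component impedances:
  R: Z = R = 2910 Ω
  L: Z = jωL = j·816.8·0.00166 = 0 + j1.356 Ω
Step 3 — Series combination: Z_total = R + L = 2910 + j1.356 Ω = 2910∠0.0° Ω.
Step 4 — Source phasor: V = 206∠-156.0° V = -188.2 - j83.79 V.
Step 5 — Current: I = V / Z = -0.06468 - j0.02876 A = 0.07079∠-156.0° A.
Step 6 — Complex power: S = V·I* = 14.58 + j0.006795 VA.
Step 7 — Real power: P = Re(S) = 14.58 W.
Step 8 — Reactive power: Q = Im(S) = 0.006795 VAR.
Step 9 — Apparent power: |S| = 14.58 VA.
Step 10 — Power factor: PF = P/|S| = 1 (lagging).

(a) P = 14.58 W  (b) Q = 0.006795 VAR  (c) S = 14.58 VA  (d) PF = 1 (lagging)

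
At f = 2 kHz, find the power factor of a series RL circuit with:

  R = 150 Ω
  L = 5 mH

Step 1 — Angular frequency: ω = 2π·f = 2π·2000 = 1.257e+04 rad/s.
Step 2 — Component impedances:
  R: Z = R = 150 Ω
  L: Z = jωL = j·1.257e+04·0.005 = 0 + j62.83 Ω
Step 3 — Series combination: Z_total = R + L = 150 + j62.83 Ω = 162.6∠22.7° Ω.
Step 4 — Power factor: PF = cos(φ) = Re(Z)/|Z| = 150/162.628 = 0.9224.
Step 5 — Type: Im(Z) = 62.83 ⇒ lagging (phase φ = 22.7°).

PF = 0.9224 (lagging, φ = 22.7°)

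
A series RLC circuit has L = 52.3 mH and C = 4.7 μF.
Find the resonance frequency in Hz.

Step 1 — Resonance condition Im(Z)=0 gives ω₀ = 1/√(LC).
Step 2 — ω₀ = 1/√(0.0523·4.7e-06) = 2017 rad/s.
Step 3 — f₀ = ω₀/(2π) = 321 Hz.

f₀ = 321 Hz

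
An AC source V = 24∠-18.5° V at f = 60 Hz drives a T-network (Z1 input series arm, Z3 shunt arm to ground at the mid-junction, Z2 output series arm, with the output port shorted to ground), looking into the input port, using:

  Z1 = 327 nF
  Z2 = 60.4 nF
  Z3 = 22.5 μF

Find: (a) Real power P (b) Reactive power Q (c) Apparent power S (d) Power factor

Step 1 — Angular frequency: ω = 2π·f = 2π·60 = 377 rad/s.
Step 2 — Component impedances:
  Z1: Z = 1/(jωC) = -j/(ω·C) = 0 - j8112 Ω
  Z2: Z = 1/(jωC) = -j/(ω·C) = 0 - j4.392e+04 Ω
  Z3: Z = 1/(jωC) = -j/(ω·C) = 0 - j117.9 Ω
Step 3 — With the output port shorted to ground, the output series arm Z2 runs from the junction to ground; the shunt arm Z3 also runs from the junction to ground. They appear in parallel: Z3 || Z2 = 0 - j117.6 Ω.
Step 4 — Series with input arm Z1: Z_in = Z1 + (Z3 || Z2) = 0 - j8229 Ω = 8229∠-90.0° Ω.
Step 5 — Source phasor: V = 24∠-18.5° V = 22.76 - j7.615 V.
Step 6 — Current: I = V / Z = 0.0009254 + j0.002766 A = 0.002916∠71.5° A.
Step 7 — Complex power: S = V·I* = 0 - j0.06999 VA.
Step 8 — Real power: P = Re(S) = 0 W.
Step 9 — Reactive power: Q = Im(S) = -0.06999 VAR.
Step 10 — Apparent power: |S| = 0.06999 VA.
Step 11 — Power factor: PF = P/|S| = 0 (leading).

(a) P = 0 W  (b) Q = -0.06999 VAR  (c) S = 0.06999 VA  (d) PF = 0 (leading)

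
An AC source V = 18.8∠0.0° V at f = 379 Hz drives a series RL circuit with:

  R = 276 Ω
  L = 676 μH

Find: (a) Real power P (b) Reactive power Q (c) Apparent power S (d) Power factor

Step 1 — Angular frequency: ω = 2π·f = 2π·379 = 2381 rad/s.
Step 2 — Component impedances:
  R: Z = R = 276 Ω
  L: Z = jωL = j·2381·0.000676 = 0 + j1.61 Ω
Step 3 — Series combination: Z_total = R + L = 276 + j1.61 Ω = 276∠0.3° Ω.
Step 4 — Source phasor: V = 18.8∠0.0° V = 18.8 V.
Step 5 — Current: I = V / Z = 0.06811 - j0.0003973 A = 0.06811∠-0.3° A.
Step 6 — Complex power: S = V·I* = 1.281 + j0.007469 VA.
Step 7 — Real power: P = Re(S) = 1.281 W.
Step 8 — Reactive power: Q = Im(S) = 0.007469 VAR.
Step 9 — Apparent power: |S| = 1.281 VA.
Step 10 — Power factor: PF = P/|S| = 1 (lagging).

(a) P = 1.281 W  (b) Q = 0.007469 VAR  (c) S = 1.281 VA  (d) PF = 1 (lagging)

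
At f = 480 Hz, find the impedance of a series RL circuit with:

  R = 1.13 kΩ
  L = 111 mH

Step 1 — Angular frequency: ω = 2π·f = 2π·480 = 3016 rad/s.
Step 2 — Component impedances:
  R: Z = R = 1130 Ω
  L: Z = jωL = j·3016·0.111 = 0 + j334.8 Ω
Step 3 — Series combination: Z_total = R + L = 1130 + j334.8 Ω = 1179∠16.5° Ω.

Z = 1130 + j334.8 Ω = 1179∠16.5° Ω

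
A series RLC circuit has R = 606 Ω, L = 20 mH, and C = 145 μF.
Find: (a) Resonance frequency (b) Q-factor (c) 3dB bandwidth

Step 1 — Resonance condition Im(Z)=0 gives ω₀ = 1/√(LC).
Step 2 — ω₀ = 1/√(0.02·0.000145) = 587.2 rad/s.
Step 3 — f₀ = ω₀/(2π) = 93.46 Hz.
Step 4 — Series Q: Q = ω₀L/R = 587.2·0.02/606 = 0.01938.
Step 5 — 3dB bandwidth: Δω = ω₀/Q = 3.03e+04 rad/s; BW = Δω/(2π) = 4822 Hz.

(a) f₀ = 93.46 Hz  (b) Q = 0.01938  (c) BW = 4822 Hz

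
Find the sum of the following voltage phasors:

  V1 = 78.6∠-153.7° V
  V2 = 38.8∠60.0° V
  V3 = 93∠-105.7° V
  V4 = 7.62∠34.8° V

Step 1 — Convert each phasor to rectangular form:
  V1 = 78.6·(cos(-153.7°) + j·sin(-153.7°)) = -70.46 - j34.83 V
  V2 = 38.8·(cos(60.0°) + j·sin(60.0°)) = 19.4 + j33.6 V
  V3 = 93·(cos(-105.7°) + j·sin(-105.7°)) = -25.17 - j89.53 V
  V4 = 7.62·(cos(34.8°) + j·sin(34.8°)) = 6.257 + j4.349 V
Step 2 — Sum components: V_total = -69.97 - j86.41 V.
Step 3 — Convert to polar: |V_total| = 111.2 V, ∠V_total = -129.0°.

V_total = 111.2∠-129.0° V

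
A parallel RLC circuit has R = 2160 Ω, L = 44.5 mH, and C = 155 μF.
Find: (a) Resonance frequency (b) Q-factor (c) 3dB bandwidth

Step 1 — Resonance: ω₀ = 1/√(LC) = 1/√(0.0445·0.000155) = 380.8 rad/s.
Step 2 — f₀ = ω₀/(2π) = 60.6 Hz.
Step 3 — Parallel Q: Q = R/(ω₀L) = 2160/(380.8·0.0445) = 127.5.
Step 4 — Bandwidth: Δω = ω₀/Q = 2.987 rad/s; BW = Δω/(2π) = 0.4754 Hz.

(a) f₀ = 60.6 Hz  (b) Q = 127.5  (c) BW = 0.4754 Hz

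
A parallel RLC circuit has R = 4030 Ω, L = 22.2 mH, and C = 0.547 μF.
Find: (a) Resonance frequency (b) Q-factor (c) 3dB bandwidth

Step 1 — Resonance: ω₀ = 1/√(LC) = 1/√(0.0222·5.47e-07) = 9075 rad/s.
Step 2 — f₀ = ω₀/(2π) = 1444 Hz.
Step 3 — Parallel Q: Q = R/(ω₀L) = 4030/(9075·0.0222) = 20.
Step 4 — Bandwidth: Δω = ω₀/Q = 453.6 rad/s; BW = Δω/(2π) = 72.2 Hz.

(a) f₀ = 1444 Hz  (b) Q = 20  (c) BW = 72.2 Hz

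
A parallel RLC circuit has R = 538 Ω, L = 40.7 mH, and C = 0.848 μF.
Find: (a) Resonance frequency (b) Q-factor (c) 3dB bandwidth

Step 1 — Resonance: ω₀ = 1/√(LC) = 1/√(0.0407·8.48e-07) = 5383 rad/s.
Step 2 — f₀ = ω₀/(2π) = 856.7 Hz.
Step 3 — Parallel Q: Q = R/(ω₀L) = 538/(5383·0.0407) = 2.456.
Step 4 — Bandwidth: Δω = ω₀/Q = 2192 rad/s; BW = Δω/(2π) = 348.9 Hz.

(a) f₀ = 856.7 Hz  (b) Q = 2.456  (c) BW = 348.9 Hz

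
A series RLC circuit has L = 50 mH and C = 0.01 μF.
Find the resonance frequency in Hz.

Step 1 — Resonance condition Im(Z)=0 gives ω₀ = 1/√(LC).
Step 2 — ω₀ = 1/√(0.05·1e-08) = 4.472e+04 rad/s.
Step 3 — f₀ = ω₀/(2π) = 7118 Hz.

f₀ = 7118 Hz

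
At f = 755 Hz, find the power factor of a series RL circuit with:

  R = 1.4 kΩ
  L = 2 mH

Step 1 — Angular frequency: ω = 2π·f = 2π·755 = 4744 rad/s.
Step 2 — Component impedances:
  R: Z = R = 1400 Ω
  L: Z = jωL = j·4744·0.002 = 0 + j9.488 Ω
Step 3 — Series combination: Z_total = R + L = 1400 + j9.488 Ω = 1400∠0.4° Ω.
Step 4 — Power factor: PF = cos(φ) = Re(Z)/|Z| = 1400/1400 = 1.
Step 5 — Type: Im(Z) = 9.488 ⇒ lagging (phase φ = 0.4°).

PF = 1 (lagging, φ = 0.4°)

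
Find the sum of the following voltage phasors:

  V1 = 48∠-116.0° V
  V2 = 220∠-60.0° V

Step 1 — Convert each phasor to rectangular form:
  V1 = 48·(cos(-116.0°) + j·sin(-116.0°)) = -21.04 - j43.14 V
  V2 = 220·(cos(-60.0°) + j·sin(-60.0°)) = 110 - j190.5 V
Step 2 — Sum components: V_total = 88.96 - j233.7 V.
Step 3 — Convert to polar: |V_total| = 250 V, ∠V_total = -69.2°.

V_total = 250∠-69.2° V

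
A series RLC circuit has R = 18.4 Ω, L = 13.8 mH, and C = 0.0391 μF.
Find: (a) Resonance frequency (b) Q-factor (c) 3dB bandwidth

Step 1 — Resonance condition Im(Z)=0 gives ω₀ = 1/√(LC).
Step 2 — ω₀ = 1/√(0.0138·3.91e-08) = 4.305e+04 rad/s.
Step 3 — f₀ = ω₀/(2π) = 6852 Hz.
Step 4 — Series Q: Q = ω₀L/R = 4.305e+04·0.0138/18.4 = 32.29.
Step 5 — 3dB bandwidth: Δω = ω₀/Q = 1333 rad/s; BW = Δω/(2π) = 212.2 Hz.

(a) f₀ = 6852 Hz  (b) Q = 32.29  (c) BW = 212.2 Hz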